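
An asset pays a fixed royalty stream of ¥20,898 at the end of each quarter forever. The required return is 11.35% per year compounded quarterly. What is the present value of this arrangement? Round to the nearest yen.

¥736,493

Periodic rate r = 0.1135/4 per quarter.
Level perpetuity: PV = PMT / r = 20,898 / (0.1135/4) = ¥736,493.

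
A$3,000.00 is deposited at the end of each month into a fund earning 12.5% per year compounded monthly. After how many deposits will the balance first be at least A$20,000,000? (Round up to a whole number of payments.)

411 payments

Periodic rate r = 0.125/12 per month; n is counted in months.
Ordinary annuity FV: 20,000,000 = 3,000 × [((1+r)^n − 1)/r].
(1+r)^n = 1 + 20,000,000 × r / 3,000, so n = ln(1 + 20,000,000·r/3,000) / ln(1+r) = 410.59.
Round up to a whole number of payments: n = 411.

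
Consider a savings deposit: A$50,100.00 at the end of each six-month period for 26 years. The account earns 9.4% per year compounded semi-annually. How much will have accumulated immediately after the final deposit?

A$10,547,654.62

This is an ordinary annuity: 52 deposits of A$50,100.00 at the end of each six-month period.
Periodic rate r = 0.094/2 per half-year; n is counted in half-years.
FV = PMT × [((1+r)^n − 1)/r] = 50,100 × [(1+r)^52 − 1] / r = A$10,547,654.62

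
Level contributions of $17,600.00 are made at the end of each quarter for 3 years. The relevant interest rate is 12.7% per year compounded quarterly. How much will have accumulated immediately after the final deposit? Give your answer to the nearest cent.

$252,277.56

This is an ordinary annuity: 12 deposits of $17,600.00 at the end of each quarter.
Periodic rate r = 0.127/4 per quarter; n is counted in quarters.
FV = PMT × [((1+r)^n − 1)/r] = 17,600 × [(1+r)^12 − 1] / r = $252,277.56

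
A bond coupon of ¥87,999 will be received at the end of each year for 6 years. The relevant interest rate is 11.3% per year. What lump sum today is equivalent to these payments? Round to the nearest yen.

¥369,088

This is an ordinary annuity: 6 payments of ¥87,999 at the end of each year.
Periodic rate r = 0.113 per year.
PV = PMT × [(1 − (1+r)^−n)/r] = 87,999 × [1 − (1+r)^−6] / r = ¥369,088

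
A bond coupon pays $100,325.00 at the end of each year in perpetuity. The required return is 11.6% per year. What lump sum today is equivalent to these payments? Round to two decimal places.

Periodic rate r = 0.116 per year.
Level perpetuity: PV = PMT / r = 100,325 / (0.116) = $864,870.69.

$864,870.69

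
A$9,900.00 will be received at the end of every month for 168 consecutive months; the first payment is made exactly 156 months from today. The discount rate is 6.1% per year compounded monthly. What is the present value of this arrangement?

Ordinary annuity of 168 payments, first payment at period 156.
Periodic rate r = 0.061/12 per month; n is counted in months.
The ordinary-annuity PV formula values the stream one period before the first payment (period 155); discount that back 155 periods:
PV₀ = 9,900 × [1 − (1+r)^−168] / r × (1+r)^−155 = A$508,862.03

A$508,862.03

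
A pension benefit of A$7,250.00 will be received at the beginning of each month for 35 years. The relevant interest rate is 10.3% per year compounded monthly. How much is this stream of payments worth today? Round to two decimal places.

This is an annuity due: 420 payments of A$7,250.00 at the beginning of each month.
Periodic rate r = 0.103/12 per month; n is counted in months.
PV = PMT × [(1 − (1+r)^−n)/r] × (1+r) = 7,250 × [1 − (1+r)^−420] / r × (1+r) = A$828,389.88

A$828,389.88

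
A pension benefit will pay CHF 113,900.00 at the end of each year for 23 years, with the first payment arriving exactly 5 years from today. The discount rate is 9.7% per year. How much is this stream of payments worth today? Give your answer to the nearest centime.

Ordinary annuity of 23 payments, first payment at period 5.
Periodic rate r = 0.097 per year.
The ordinary-annuity PV formula values the stream one period before the first payment (period 4); discount that back 4 periods:
PV₀ = 113,900 × [1 − (1+r)^−23] / r × (1+r)^−4 = CHF 714,400.60

CHF 714,400.60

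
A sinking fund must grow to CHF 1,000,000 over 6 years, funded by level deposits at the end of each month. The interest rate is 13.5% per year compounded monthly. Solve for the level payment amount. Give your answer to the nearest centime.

CHF 9,088.96

Level ordinary annuity; solve FV = PMT × [((1+r)^n − 1)/r] for PMT.
Periodic rate r = 0.135/12 per month; n is counted in months.
With n = 72: PMT = 1,000,000 / ([((1+r)^n − 1)/r]) = CHF 9,088.96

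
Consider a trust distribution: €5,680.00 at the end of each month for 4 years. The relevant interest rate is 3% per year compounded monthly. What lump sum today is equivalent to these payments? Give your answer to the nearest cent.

This is an ordinary annuity: 48 payments of €5,680.00 at the end of each month.
Periodic rate r = 0.03/12 per month; n is counted in months.
PV = PMT × [(1 − (1+r)^−n)/r] = 5,680 × [1 − (1+r)^−48] / r = €256,614.99

€256,614.99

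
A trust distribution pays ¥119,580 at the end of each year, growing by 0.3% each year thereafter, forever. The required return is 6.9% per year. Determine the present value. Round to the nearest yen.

¥1,811,818

Periodic rate r = 0.069 per year.
Growing perpetuity (Gordon): PV = PMT₁ / (r − g) = 119,580 / (r − 0.003) = ¥1,811,818.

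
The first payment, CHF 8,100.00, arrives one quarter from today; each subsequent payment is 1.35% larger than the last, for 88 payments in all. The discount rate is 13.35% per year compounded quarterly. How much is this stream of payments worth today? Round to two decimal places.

CHF 333,762.10

Periodic rate r = 0.1335/4 per quarter; n is counted in quarters.
Growing ordinary annuity: PV = PMT₁ × [1 − ((1+g)/(1+r))^n] / (r − g) = 8,100 × [1 − ((1+0.0135)/(1+r))^88] / (r − 0.0135) = CHF 333,762.10.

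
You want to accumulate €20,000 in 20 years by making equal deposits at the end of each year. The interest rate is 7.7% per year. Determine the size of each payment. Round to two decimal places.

€451.78

Level ordinary annuity; solve FV = PMT × [((1+r)^n − 1)/r] for PMT.
Periodic rate r = 0.077 per year.
With n = 20: PMT = 20,000 / ([((1+r)^n − 1)/r]) = €451.78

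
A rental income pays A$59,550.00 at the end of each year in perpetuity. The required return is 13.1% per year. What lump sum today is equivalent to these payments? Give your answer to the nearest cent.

A$454,580.15

Periodic rate r = 0.131 per year.
Level perpetuity: PV = PMT / r = 59,550 / (0.131) = A$454,580.15.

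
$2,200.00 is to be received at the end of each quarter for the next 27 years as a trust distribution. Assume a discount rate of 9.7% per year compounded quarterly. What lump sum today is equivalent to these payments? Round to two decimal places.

$83,900.37

This is an ordinary annuity: 108 payments of $2,200.00 at the end of each quarter.
Periodic rate r = 0.097/4 per quarter; n is counted in quarters.
PV = PMT × [(1 − (1+r)^−n)/r] = 2,200 × [1 − (1+r)^−108] / r = $83,900.37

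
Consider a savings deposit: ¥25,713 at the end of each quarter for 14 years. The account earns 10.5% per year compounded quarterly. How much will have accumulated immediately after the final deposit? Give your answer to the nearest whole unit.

¥3,200,695

This is an ordinary annuity: 56 deposits of ¥25,713 at the end of each quarter.
Periodic rate r = 0.105/4 per quarter; n is counted in quarters.
FV = PMT × [((1+r)^n − 1)/r] = 25,713 × [(1+r)^56 − 1] / r = ¥3,200,695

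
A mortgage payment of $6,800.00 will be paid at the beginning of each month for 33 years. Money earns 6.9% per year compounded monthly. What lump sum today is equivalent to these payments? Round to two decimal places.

This is an annuity due: 396 payments of $6,800.00 at the beginning of each month.
Periodic rate r = 0.069/12 per month; n is counted in months.
PV = PMT × [(1 − (1+r)^−n)/r] × (1+r) = 6,800 × [1 − (1+r)^−396] / r × (1+r) = $1,066,587.09

$1,066,587.09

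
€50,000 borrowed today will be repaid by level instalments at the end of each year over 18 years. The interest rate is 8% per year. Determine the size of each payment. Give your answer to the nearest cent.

Level ordinary annuity; solve PV = PMT × [(1 − (1+r)^−n)/r] for PMT.
Periodic rate r = 0.08 per year.
With n = 18: PMT = 50,000 / ([(1 − (1+r)^−n)/r]) = €5,335.10

€5,335.10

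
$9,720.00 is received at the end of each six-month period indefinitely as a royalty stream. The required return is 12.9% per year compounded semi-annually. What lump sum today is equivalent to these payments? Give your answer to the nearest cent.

Periodic rate r = 0.129/2 per half-year.
Level perpetuity: PV = PMT / r = 9,720 / (0.129/2) = $150,697.67.

$150,697.67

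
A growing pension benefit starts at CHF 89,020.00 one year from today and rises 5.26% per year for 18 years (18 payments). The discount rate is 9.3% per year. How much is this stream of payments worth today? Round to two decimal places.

CHF 1,084,841.97

Periodic rate r = 0.093 per year.
Growing ordinary annuity: PV = PMT₁ × [1 − ((1+g)/(1+r))^n] / (r − g) = 89,020 × [1 − ((1+0.0526)/(1+r))^18] / (r − 0.0526) = CHF 1,084,841.97.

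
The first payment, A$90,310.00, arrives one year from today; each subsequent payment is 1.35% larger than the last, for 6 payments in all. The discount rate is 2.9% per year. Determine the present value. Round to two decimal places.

Periodic rate r = 0.029 per year.
Growing ordinary annuity: PV = PMT₁ × [1 − ((1+g)/(1+r))^n] / (r − g) = 90,310 × [1 − ((1+0.0135)/(1+r))^6] / (r − 0.0135) = A$507,152.48.

A$507,152.48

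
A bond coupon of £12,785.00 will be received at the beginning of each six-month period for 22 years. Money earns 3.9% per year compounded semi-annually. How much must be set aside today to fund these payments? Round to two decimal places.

£382,656.95

This is an annuity due: 44 payments of £12,785.00 at the beginning of each six-month period.
Periodic rate r = 0.039/2 per half-year; n is counted in half-years.
PV = PMT × [(1 − (1+r)^−n)/r] × (1+r) = 12,785 × [1 − (1+r)^−44] / r × (1+r) = £382,656.95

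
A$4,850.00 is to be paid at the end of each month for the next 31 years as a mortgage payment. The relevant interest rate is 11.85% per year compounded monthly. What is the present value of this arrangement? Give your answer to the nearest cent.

A$478,443.75

This is an ordinary annuity: 372 payments of A$4,850.00 at the end of each month.
Periodic rate r = 0.1185/12 per month; n is counted in months.
PV = PMT × [(1 − (1+r)^−n)/r] = 4,850 × [1 − (1+r)^−372] / r = A$478,443.75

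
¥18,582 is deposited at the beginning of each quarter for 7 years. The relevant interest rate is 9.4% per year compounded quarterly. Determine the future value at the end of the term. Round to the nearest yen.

This is an annuity due: 28 deposits of ¥18,582 at the beginning of each quarter.
Periodic rate r = 0.094/4 per quarter; n is counted in quarters.
FV = PMT × [((1+r)^n − 1)/r] × (1+r) = 18,582 × [(1+r)^28 − 1] / r × (1+r) = ¥741,553

¥741,553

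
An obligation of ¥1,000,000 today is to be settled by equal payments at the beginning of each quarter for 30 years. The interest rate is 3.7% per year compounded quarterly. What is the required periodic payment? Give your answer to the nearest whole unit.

¥13,705

Level annuity due; solve PV = PMT × [(1 − (1+r)^−n)/r] × (1+r) for PMT.
Periodic rate r = 0.037/4 per quarter; n is counted in quarters.
With n = 120: PMT = 1,000,000 / ([(1 − (1+r)^−n)/r] × (1+r)) = ¥13,705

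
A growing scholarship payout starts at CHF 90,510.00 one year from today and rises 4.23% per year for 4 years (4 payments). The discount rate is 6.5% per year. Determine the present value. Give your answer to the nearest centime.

Periodic rate r = 0.065 per year.
Growing ordinary annuity: PV = PMT₁ × [1 − ((1+g)/(1+r))^n] / (r − g) = 90,510 × [1 − ((1+0.0423)/(1+r))^4] / (r − 0.0423) = CHF 329,228.66.

CHF 329,228.66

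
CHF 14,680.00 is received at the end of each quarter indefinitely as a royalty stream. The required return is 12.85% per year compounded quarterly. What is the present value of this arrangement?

CHF 456,964.98

Periodic rate r = 0.1285/4 per quarter.
Level perpetuity: PV = PMT / r = 14,680 / (0.1285/4) = CHF 456,964.98.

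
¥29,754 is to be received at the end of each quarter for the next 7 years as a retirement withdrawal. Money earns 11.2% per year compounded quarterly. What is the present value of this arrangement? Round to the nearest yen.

This is an ordinary annuity: 28 payments of ¥29,754 at the end of each quarter.
Periodic rate r = 0.112/4 per quarter; n is counted in quarters.
PV = PMT × [(1 − (1+r)^−n)/r] = 29,754 × [1 − (1+r)^−28] / r = ¥572,209

¥572,209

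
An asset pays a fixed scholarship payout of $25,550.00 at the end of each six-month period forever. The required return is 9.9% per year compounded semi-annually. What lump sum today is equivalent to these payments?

$516,161.62

Periodic rate r = 0.099/2 per half-year.
Level perpetuity: PV = PMT / r = 25,550 / (0.099/2) = $516,161.62.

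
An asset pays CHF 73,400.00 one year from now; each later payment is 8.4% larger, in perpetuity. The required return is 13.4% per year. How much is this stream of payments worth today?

Periodic rate r = 0.134 per year.
Growing perpetuity (Gordon): PV = PMT₁ / (r − g) = 73,400 / (r − 0.084) = CHF 1,468,000.00.

CHF 1,468,000.00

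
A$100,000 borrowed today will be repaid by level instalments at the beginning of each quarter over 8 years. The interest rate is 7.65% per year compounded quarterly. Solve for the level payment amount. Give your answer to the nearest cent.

A$4,128.12

Level annuity due; solve PV = PMT × [(1 − (1+r)^−n)/r] × (1+r) for PMT.
Periodic rate r = 0.0765/4 per quarter; n is counted in quarters.
With n = 32: PMT = 100,000 / ([(1 − (1+r)^−n)/r] × (1+r)) = A$4,128.12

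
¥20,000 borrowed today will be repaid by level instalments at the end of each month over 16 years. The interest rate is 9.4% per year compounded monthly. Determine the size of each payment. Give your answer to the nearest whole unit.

Level ordinary annuity; solve PV = PMT × [(1 − (1+r)^−n)/r] for PMT.
Periodic rate r = 0.094/12 per month; n is counted in months.
With n = 192: PMT = 20,000 / ([(1 − (1+r)^−n)/r]) = ¥202

¥202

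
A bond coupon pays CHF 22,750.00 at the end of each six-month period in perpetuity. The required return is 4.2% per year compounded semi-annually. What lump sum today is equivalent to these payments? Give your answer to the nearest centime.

Periodic rate r = 0.042/2 per half-year.
Level perpetuity: PV = PMT / r = 22,750 / (0.042/2) = CHF 1,083,333.33.

CHF 1,083,333.33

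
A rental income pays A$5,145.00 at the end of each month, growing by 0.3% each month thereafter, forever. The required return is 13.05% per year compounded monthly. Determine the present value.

A$653,333.33

Periodic rate r = 0.1305/12 per month.
Growing perpetuity (Gordon): PV = PMT₁ / (r − g) = 5,145 / (r − 0.003) = A$653,333.33.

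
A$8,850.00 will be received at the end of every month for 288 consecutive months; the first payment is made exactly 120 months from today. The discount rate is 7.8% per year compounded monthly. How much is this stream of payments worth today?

Ordinary annuity of 288 payments, first payment at period 120.
Periodic rate r = 0.078/12 per month; n is counted in months.
The ordinary-annuity PV formula values the stream one period before the first payment (period 119); discount that back 119 periods:
PV₀ = 8,850 × [1 − (1+r)^−288] / r × (1+r)^−119 = A$532,322.96

A$532,322.96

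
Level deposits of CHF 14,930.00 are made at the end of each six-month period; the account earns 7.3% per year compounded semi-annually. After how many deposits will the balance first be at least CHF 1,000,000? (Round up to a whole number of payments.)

35 payments

Periodic rate r = 0.073/2 per half-year; n is counted in half-years.
Ordinary annuity FV: 1,000,000 = 14,930 × [((1+r)^n − 1)/r].
(1+r)^n = 1 + 1,000,000 × r / 14,930, so n = ln(1 + 1,000,000·r/14,930) / ln(1+r) = 34.50.
Round up to a whole number of payments: n = 35.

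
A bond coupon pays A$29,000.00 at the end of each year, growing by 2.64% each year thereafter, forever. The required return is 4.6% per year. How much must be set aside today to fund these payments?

Periodic rate r = 0.046 per year.
Growing perpetuity (Gordon): PV = PMT₁ / (r − g) = 29,000 / (r − 0.0264) = A$1,479,591.84.

A$1,479,591.84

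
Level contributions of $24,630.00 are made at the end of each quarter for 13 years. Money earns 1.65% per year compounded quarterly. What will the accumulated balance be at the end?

$1,425,229.11

This is an ordinary annuity: 52 deposits of $24,630.00 at the end of each quarter.
Periodic rate r = 0.0165/4 per quarter; n is counted in quarters.
FV = PMT × [((1+r)^n − 1)/r] = 24,630 × [(1+r)^52 − 1] / r = $1,425,229.11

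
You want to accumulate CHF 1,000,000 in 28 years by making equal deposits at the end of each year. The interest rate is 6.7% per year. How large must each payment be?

Level ordinary annuity; solve FV = PMT × [((1+r)^n − 1)/r] for PMT.
Periodic rate r = 0.067 per year.
With n = 28: PMT = 1,000,000 / ([((1+r)^n − 1)/r]) = CHF 13,019.42

CHF 13,019.42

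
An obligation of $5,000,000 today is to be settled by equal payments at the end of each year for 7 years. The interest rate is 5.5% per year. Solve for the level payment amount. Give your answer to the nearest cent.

Level ordinary annuity; solve PV = PMT × [(1 − (1+r)^−n)/r] for PMT.
Periodic rate r = 0.055 per year.
With n = 7: PMT = 5,000,000 / ([(1 − (1+r)^−n)/r]) = $879,822.09

$879,822.09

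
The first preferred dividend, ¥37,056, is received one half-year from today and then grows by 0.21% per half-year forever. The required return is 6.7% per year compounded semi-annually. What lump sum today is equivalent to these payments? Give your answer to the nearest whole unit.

Periodic rate r = 0.067/2 per half-year.
Growing perpetuity (Gordon): PV = PMT₁ / (r − g) = 37,056 / (r − 0.0021) = ¥1,180,127.

¥1,180,127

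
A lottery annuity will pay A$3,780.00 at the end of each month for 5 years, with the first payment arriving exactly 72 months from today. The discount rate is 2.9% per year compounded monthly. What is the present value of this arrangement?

Ordinary annuity of 60 payments, first payment at period 72.
Periodic rate r = 0.029/12 per month; n is counted in months.
The ordinary-annuity PV formula values the stream one period before the first payment (period 71); discount that back 71 periods:
PV₀ = 3,780 × [1 − (1+r)^−60] / r × (1+r)^−71 = A$177,673.28

A$177,673.28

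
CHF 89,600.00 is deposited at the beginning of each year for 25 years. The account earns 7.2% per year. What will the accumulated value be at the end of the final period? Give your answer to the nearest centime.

This is an annuity due: 25 deposits of CHF 89,600.00 at the beginning of each year.
Periodic rate r = 0.072 per year.
FV = PMT × [((1+r)^n − 1)/r] × (1+r) = 89,600 × [(1+r)^25 − 1] / r × (1+r) = CHF 6,252,428.83

CHF 6,252,428.83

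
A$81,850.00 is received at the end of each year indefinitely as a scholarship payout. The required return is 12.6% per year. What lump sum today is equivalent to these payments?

A$649,603.17

Periodic rate r = 0.126 per year.
Level perpetuity: PV = PMT / r = 81,850 / (0.126) = A$649,603.17.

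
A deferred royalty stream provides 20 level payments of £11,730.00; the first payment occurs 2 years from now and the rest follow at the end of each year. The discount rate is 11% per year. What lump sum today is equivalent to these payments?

£84,153.01

Ordinary annuity of 20 payments, first payment at period 2.
Periodic rate r = 0.11 per year.
The ordinary-annuity PV formula values the stream one period before the first payment (period 1); discount that back 1 periods:
PV₀ = 11,730 × [1 − (1+r)^−20] / r × (1+r)^−1 = £84,153.01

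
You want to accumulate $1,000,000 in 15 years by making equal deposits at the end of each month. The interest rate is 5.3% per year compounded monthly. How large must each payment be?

$3,648.42

Level ordinary annuity; solve FV = PMT × [((1+r)^n − 1)/r] for PMT.
Periodic rate r = 0.053/12 per month; n is counted in months.
With n = 180: PMT = 1,000,000 / ([((1+r)^n − 1)/r]) = $3,648.42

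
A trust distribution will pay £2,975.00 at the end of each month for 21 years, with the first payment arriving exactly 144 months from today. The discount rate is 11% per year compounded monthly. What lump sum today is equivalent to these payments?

£79,190.58

Ordinary annuity of 252 payments, first payment at period 144.
Periodic rate r = 0.11/12 per month; n is counted in months.
The ordinary-annuity PV formula values the stream one period before the first payment (period 143); discount that back 143 periods:
PV₀ = 2,975 × [1 − (1+r)^−252] / r × (1+r)^−143 = £79,190.58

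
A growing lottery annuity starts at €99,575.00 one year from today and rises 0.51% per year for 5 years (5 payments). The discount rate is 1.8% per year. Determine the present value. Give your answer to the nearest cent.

€476,832.84

Periodic rate r = 0.018 per year.
Growing ordinary annuity: PV = PMT₁ × [1 − ((1+g)/(1+r))^n] / (r − g) = 99,575 × [1 − ((1+0.0051)/(1+r))^5] / (r − 0.0051) = €476,832.84.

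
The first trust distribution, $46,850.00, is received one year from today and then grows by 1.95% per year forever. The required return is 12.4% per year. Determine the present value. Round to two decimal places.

Periodic rate r = 0.124 per year.
Growing perpetuity (Gordon): PV = PMT₁ / (r − g) = 46,850 / (r − 0.0195) = $448,325.36.

$448,325.36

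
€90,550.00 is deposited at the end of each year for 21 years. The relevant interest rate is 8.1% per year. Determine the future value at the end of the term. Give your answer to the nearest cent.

€4,619,867.09

This is an ordinary annuity: 21 deposits of €90,550.00 at the end of each year.
Periodic rate r = 0.081 per year.
FV = PMT × [((1+r)^n − 1)/r] = 90,550 × [(1+r)^21 − 1] / r = €4,619,867.09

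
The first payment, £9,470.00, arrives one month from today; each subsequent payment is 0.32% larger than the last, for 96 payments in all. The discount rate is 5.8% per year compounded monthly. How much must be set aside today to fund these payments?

Periodic rate r = 0.058/12 per month; n is counted in months.
Growing ordinary annuity: PV = PMT₁ × [1 − ((1+g)/(1+r))^n] / (r − g) = 9,470 × [1 − ((1+0.0032)/(1+r))^96] / (r − 0.0032) = £838,318.72.

£838,318.72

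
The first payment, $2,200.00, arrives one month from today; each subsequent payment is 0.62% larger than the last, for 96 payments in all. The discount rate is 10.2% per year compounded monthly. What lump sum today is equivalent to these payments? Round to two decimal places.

$188,272.31

Periodic rate r = 0.102/12 per month; n is counted in months.
Growing ordinary annuity: PV = PMT₁ × [1 − ((1+g)/(1+r))^n] / (r − g) = 2,200 × [1 − ((1+0.0062)/(1+r))^96] / (r − 0.0062) = $188,272.31.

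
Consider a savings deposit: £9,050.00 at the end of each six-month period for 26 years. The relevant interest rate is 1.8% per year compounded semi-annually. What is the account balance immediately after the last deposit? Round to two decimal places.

This is an ordinary annuity: 52 deposits of £9,050.00 at the end of each six-month period.
Periodic rate r = 0.018/2 per half-year; n is counted in half-years.
FV = PMT × [((1+r)^n − 1)/r] = 9,050 × [(1+r)^52 − 1] / r = £596,755.08

£596,755.08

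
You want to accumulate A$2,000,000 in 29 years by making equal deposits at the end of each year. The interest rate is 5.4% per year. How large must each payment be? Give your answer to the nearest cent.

Level ordinary annuity; solve FV = PMT × [((1+r)^n − 1)/r] for PMT.
Periodic rate r = 0.054 per year.
With n = 29: PMT = 2,000,000 / ([((1+r)^n − 1)/r]) = A$30,033.57

A$30,033.57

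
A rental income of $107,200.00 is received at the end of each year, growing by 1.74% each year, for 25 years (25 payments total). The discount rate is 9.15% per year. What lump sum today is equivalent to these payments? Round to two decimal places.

$1,197,190.29

Periodic rate r = 0.0915 per year.
Growing ordinary annuity: PV = PMT₁ × [1 − ((1+g)/(1+r))^n] / (r − g) = 107,200 × [1 − ((1+0.0174)/(1+r))^25] / (r − 0.0174) = $1,197,190.29.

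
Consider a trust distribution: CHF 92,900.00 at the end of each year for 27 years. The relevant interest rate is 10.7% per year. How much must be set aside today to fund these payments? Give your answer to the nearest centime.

This is an ordinary annuity: 27 payments of CHF 92,900.00 at the end of each year.
Periodic rate r = 0.107 per year.
PV = PMT × [(1 − (1+r)^−n)/r] = 92,900 × [1 − (1+r)^−27] / r = CHF 812,422.76

CHF 812,422.76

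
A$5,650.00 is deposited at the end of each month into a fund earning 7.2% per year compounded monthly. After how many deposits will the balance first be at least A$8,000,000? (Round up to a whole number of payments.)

377 payments

Periodic rate r = 0.072/12 per month; n is counted in months.
Ordinary annuity FV: 8,000,000 = 5,650 × [((1+r)^n − 1)/r].
(1+r)^n = 1 + 8,000,000 × r / 5,650, so n = ln(1 + 8,000,000·r/5,650) / ln(1+r) = 376.26.
Round up to a whole number of payments: n = 377.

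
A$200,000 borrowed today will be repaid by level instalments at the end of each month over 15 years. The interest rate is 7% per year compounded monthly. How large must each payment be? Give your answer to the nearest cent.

Level ordinary annuity; solve PV = PMT × [(1 − (1+r)^−n)/r] for PMT.
Periodic rate r = 0.07/12 per month; n is counted in months.
With n = 180: PMT = 200,000 / ([(1 − (1+r)^−n)/r]) = A$1,797.66

A$1,797.66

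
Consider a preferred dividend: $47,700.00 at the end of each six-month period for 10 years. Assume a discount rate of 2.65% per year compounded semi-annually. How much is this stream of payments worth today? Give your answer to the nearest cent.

This is an ordinary annuity: 20 payments of $47,700.00 at the end of each six-month period.
Periodic rate r = 0.0265/2 per half-year; n is counted in half-years.
PV = PMT × [(1 − (1+r)^−n)/r] = 47,700 × [1 − (1+r)^−20] / r = $833,247.87

$833,247.87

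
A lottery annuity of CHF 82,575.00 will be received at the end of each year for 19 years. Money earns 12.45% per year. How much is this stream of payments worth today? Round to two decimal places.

This is an ordinary annuity: 19 payments of CHF 82,575.00 at the end of each year.
Periodic rate r = 0.1245 per year.
PV = PMT × [(1 − (1+r)^−n)/r] = 82,575 × [1 − (1+r)^−19] / r = CHF 591,893.89

CHF 591,893.89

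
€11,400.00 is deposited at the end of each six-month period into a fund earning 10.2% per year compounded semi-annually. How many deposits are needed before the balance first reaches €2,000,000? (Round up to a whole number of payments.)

47 payments

Periodic rate r = 0.102/2 per half-year; n is counted in half-years.
Ordinary annuity FV: 2,000,000 = 11,400 × [((1+r)^n − 1)/r].
(1+r)^n = 1 + 2,000,000 × r / 11,400, so n = ln(1 + 2,000,000·r/11,400) / ln(1+r) = 46.18.
Round up to a whole number of payments: n = 47.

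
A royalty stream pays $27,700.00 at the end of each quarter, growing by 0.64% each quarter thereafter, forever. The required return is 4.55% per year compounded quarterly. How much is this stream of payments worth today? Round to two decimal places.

$5,567,839.20

Periodic rate r = 0.0455/4 per quarter.
Growing perpetuity (Gordon): PV = PMT₁ / (r − g) = 27,700 / (r − 0.0064) = $5,567,839.20.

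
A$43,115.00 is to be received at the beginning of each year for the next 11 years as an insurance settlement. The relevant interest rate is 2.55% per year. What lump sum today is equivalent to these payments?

A$419,487.17

This is an annuity due: 11 payments of A$43,115.00 at the beginning of each year.
Periodic rate r = 0.0255 per year.
PV = PMT × [(1 − (1+r)^−n)/r] × (1+r) = 43,115 × [1 − (1+r)^−11] / r × (1+r) = A$419,487.17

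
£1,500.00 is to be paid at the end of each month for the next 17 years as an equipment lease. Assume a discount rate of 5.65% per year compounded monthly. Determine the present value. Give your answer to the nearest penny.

£196,386.34

This is an ordinary annuity: 204 payments of £1,500.00 at the end of each month.
Periodic rate r = 0.0565/12 per month; n is counted in months.
PV = PMT × [(1 − (1+r)^−n)/r] = 1,500 × [1 − (1+r)^−204] / r = £196,386.34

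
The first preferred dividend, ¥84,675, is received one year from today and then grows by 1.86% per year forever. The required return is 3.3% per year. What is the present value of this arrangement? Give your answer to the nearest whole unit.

Periodic rate r = 0.033 per year.
Growing perpetuity (Gordon): PV = PMT₁ / (r − g) = 84,675 / (r − 0.0186) = ¥5,880,208.

¥5,880,208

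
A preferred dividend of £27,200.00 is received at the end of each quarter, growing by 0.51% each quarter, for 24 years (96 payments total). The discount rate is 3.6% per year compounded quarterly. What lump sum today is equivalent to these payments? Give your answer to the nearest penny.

Periodic rate r = 0.036/4 per quarter; n is counted in quarters.
Growing ordinary annuity: PV = PMT₁ × [1 − ((1+g)/(1+r))^n] / (r − g) = 27,200 × [1 − ((1+0.0051)/(1+r))^96] / (r − 0.0051) = £2,165,494.42.

£2,165,494.42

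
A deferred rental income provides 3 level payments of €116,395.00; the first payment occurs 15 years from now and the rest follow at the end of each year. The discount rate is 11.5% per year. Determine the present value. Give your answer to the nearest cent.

Ordinary annuity of 3 payments, first payment at period 15.
Periodic rate r = 0.115 per year.
The ordinary-annuity PV formula values the stream one period before the first payment (period 14); discount that back 14 periods:
PV₀ = 116,395 × [1 − (1+r)^−3] / r × (1+r)^−14 = €61,428.71

€61,428.71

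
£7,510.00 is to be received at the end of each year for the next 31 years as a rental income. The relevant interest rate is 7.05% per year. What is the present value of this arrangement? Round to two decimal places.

This is an ordinary annuity: 31 payments of £7,510.00 at the end of each year.
Periodic rate r = 0.0705 per year.
PV = PMT × [(1 − (1+r)^−n)/r] = 7,510 × [1 − (1+r)^−31] / r = £93,634.49

£93,634.49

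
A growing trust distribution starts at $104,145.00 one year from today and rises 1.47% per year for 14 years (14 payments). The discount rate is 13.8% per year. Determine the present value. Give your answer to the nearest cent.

Periodic rate r = 0.138 per year.
Growing ordinary annuity: PV = PMT₁ × [1 − ((1+g)/(1+r))^n] / (r − g) = 104,145 × [1 − ((1+0.0147)/(1+r))^14] / (r − 0.0147) = $675,053.03.

$675,053.03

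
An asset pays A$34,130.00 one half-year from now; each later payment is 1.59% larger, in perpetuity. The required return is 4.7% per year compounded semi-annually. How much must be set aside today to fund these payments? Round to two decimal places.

Periodic rate r = 0.047/2 per half-year.
Growing perpetuity (Gordon): PV = PMT₁ / (r − g) = 34,130 / (r − 0.0159) = A$4,490,789.47.

A$4,490,789.47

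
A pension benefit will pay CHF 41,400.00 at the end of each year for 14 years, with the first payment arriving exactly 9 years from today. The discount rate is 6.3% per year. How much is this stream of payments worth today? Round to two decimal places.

Ordinary annuity of 14 payments, first payment at period 9.
Periodic rate r = 0.063 per year.
The ordinary-annuity PV formula values the stream one period before the first payment (period 8); discount that back 8 periods:
PV₀ = 41,400 × [1 − (1+r)^−14] / r × (1+r)^−8 = CHF 231,714.94

CHF 231,714.94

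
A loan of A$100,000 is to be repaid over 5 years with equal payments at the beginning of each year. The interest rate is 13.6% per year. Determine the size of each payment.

Level annuity due; solve PV = PMT × [(1 − (1+r)^−n)/r] × (1+r) for PMT.
Periodic rate r = 0.136 per year.
With n = 5: PMT = 100,000 / ([(1 − (1+r)^−n)/r] × (1+r)) = A$25,395.10

A$25,395.10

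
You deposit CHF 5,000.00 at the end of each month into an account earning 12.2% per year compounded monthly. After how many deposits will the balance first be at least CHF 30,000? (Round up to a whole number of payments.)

6 payments

Periodic rate r = 0.122/12 per month; n is counted in months.
Ordinary annuity FV: 30,000 = 5,000 × [((1+r)^n − 1)/r].
(1+r)^n = 1 + 30,000 × r / 5,000, so n = ln(1 + 30,000·r/5,000) / ln(1+r) = 5.85.
Round up to a whole number of payments: n = 6.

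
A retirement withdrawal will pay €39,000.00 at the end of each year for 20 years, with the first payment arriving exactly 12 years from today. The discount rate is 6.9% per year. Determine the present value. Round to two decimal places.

€199,872.57

Ordinary annuity of 20 payments, first payment at period 12.
Periodic rate r = 0.069 per year.
The ordinary-annuity PV formula values the stream one period before the first payment (period 11); discount that back 11 periods:
PV₀ = 39,000 × [1 − (1+r)^−20] / r × (1+r)^−11 = €199,872.57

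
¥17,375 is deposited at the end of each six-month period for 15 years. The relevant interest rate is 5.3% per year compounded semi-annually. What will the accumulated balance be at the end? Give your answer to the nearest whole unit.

¥781,309

This is an ordinary annuity: 30 deposits of ¥17,375 at the end of each six-month period.
Periodic rate r = 0.053/2 per half-year; n is counted in half-years.
FV = PMT × [((1+r)^n − 1)/r] = 17,375 × [(1+r)^30 − 1] / r = ¥781,309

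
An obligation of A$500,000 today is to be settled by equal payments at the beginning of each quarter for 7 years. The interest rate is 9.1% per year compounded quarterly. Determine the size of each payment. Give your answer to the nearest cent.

A$23,798.73

Level annuity due; solve PV = PMT × [(1 − (1+r)^−n)/r] × (1+r) for PMT.
Periodic rate r = 0.091/4 per quarter; n is counted in quarters.
With n = 28: PMT = 500,000 / ([(1 − (1+r)^−n)/r] × (1+r)) = A$23,798.73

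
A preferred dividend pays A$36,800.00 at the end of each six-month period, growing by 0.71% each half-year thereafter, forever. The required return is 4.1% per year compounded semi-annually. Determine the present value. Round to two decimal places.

A$2,746,268.66

Periodic rate r = 0.041/2 per half-year.
Growing perpetuity (Gordon): PV = PMT₁ / (r − g) = 36,800 / (r − 0.0071) = A$2,746,268.66.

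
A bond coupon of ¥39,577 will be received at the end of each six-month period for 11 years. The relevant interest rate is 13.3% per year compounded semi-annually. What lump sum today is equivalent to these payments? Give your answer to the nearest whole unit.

This is an ordinary annuity: 22 payments of ¥39,577 at the end of each six-month period.
Periodic rate r = 0.133/2 per half-year; n is counted in half-years.
PV = PMT × [(1 − (1+r)^−n)/r] = 39,577 × [1 − (1+r)^−22] / r = ¥450,771

¥450,771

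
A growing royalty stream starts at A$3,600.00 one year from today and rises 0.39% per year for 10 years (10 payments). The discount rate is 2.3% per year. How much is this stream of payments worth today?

A$32,376.49

Periodic rate r = 0.023 per year.
Growing ordinary annuity: PV = PMT₁ × [1 − ((1+g)/(1+r))^n] / (r − g) = 3,600 × [1 − ((1+0.0039)/(1+r))^10] / (r − 0.0039) = A$32,376.49.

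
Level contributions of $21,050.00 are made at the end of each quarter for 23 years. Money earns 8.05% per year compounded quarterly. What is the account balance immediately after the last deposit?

$5,494,796.62

This is an ordinary annuity: 92 deposits of $21,050.00 at the end of each quarter.
Periodic rate r = 0.0805/4 per quarter; n is counted in quarters.
FV = PMT × [((1+r)^n − 1)/r] = 21,050 × [(1+r)^92 − 1] / r = $5,494,796.62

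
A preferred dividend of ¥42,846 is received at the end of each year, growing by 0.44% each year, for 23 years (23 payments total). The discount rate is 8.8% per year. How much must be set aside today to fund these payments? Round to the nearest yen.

Periodic rate r = 0.088 per year.
Growing ordinary annuity: PV = PMT₁ × [1 − ((1+g)/(1+r))^n] / (r − g) = 42,846 × [1 − ((1+0.0044)/(1+r))^23] / (r − 0.0044) = ¥431,024.

¥431,024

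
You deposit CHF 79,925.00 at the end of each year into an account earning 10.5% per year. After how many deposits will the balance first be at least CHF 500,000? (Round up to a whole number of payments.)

Periodic rate r = 0.105 per year.
Ordinary annuity FV: 500,000 = 79,925 × [((1+r)^n − 1)/r].
(1+r)^n = 1 + 500,000 × r / 79,925, so n = ln(1 + 500,000·r/79,925) / ln(1+r) = 5.06.
Round up to a whole number of payments: n = 6.

6 payments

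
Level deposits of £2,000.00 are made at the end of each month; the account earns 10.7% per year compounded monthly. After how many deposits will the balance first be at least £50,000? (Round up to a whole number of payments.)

23 payments

Periodic rate r = 0.107/12 per month; n is counted in months.
Ordinary annuity FV: 50,000 = 2,000 × [((1+r)^n − 1)/r].
(1+r)^n = 1 + 50,000 × r / 2,000, so n = ln(1 + 50,000·r/2,000) / ln(1+r) = 22.67.
Round up to a whole number of payments: n = 23.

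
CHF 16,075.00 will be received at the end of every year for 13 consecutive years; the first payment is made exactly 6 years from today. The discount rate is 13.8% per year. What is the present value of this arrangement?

Ordinary annuity of 13 payments, first payment at period 6.
Periodic rate r = 0.138 per year.
The ordinary-annuity PV formula values the stream one period before the first payment (period 5); discount that back 5 periods:
PV₀ = 16,075 × [1 − (1+r)^−13] / r × (1+r)^−5 = CHF 49,663.71

CHF 49,663.71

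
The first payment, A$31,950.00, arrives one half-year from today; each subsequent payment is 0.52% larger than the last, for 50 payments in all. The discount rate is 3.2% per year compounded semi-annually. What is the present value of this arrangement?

A$1,224,586.40

Periodic rate r = 0.032/2 per half-year; n is counted in half-years.
Growing ordinary annuity: PV = PMT₁ × [1 − ((1+g)/(1+r))^n] / (r − g) = 31,950 × [1 − ((1+0.0052)/(1+r))^50] / (r − 0.0052) = A$1,224,586.40.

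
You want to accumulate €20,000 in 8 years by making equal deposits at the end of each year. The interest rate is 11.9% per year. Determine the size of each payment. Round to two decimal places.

Level ordinary annuity; solve FV = PMT × [((1+r)^n − 1)/r] for PMT.
Periodic rate r = 0.119 per year.
With n = 8: PMT = 20,000 / ([((1+r)^n − 1)/r]) = €1,632.00

€1,632.00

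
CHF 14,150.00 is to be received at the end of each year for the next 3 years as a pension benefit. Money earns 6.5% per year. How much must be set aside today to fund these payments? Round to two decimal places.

CHF 37,475.93

This is an ordinary annuity: 3 payments of CHF 14,150.00 at the end of each year.
Periodic rate r = 0.065 per year.
PV = PMT × [(1 − (1+r)^−n)/r] = 14,150 × [1 − (1+r)^−3] / r = CHF 37,475.93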